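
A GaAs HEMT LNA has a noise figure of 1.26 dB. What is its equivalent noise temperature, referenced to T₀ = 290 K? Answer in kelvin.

97.6 K

F = 10^(1.26/10) = 1.3366
T_e = (F − 1)·T₀ = (1.3366 − 1) × 290 = 97.6 K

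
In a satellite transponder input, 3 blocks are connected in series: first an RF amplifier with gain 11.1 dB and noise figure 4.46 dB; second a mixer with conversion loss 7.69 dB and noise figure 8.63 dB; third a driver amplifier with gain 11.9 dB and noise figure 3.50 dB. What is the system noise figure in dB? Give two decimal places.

5.85 dB

Convert to linear (a loss of L dB is a gain of −L dB): F_i = 10^(NF_i/10), G_i = 10^(G_i,dB/10)
  Stage 1: F_1 = 10^(4.46/10) = 2.793, G_1 = 10^(11.1/10) = 12.88
  Stage 2: F_2 = 10^(8.63/10) = 7.295, G_2 = 10^(−7.69/10) = 0.1702
  Stage 3: F_3 = 10^(3.50/10) = 2.239, G_3 = 10^(11.9/10) = 15.49
Friis cascade:
  F = 2.793 + (7.295 − 1)/12.88 + (2.239 − 1)/2.193 = 3.846
NF = 10 log₁₀(3.846) = 5.85 dB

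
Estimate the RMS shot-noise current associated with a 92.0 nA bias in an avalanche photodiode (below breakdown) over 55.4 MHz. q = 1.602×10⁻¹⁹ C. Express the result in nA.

1.28 nA

I_n = √(2qI·B)
2qI·B = 2 × 1.602×10⁻¹⁹ × 9.20×10⁻⁸ × 5.54×10⁷ = 1.63×10⁻¹⁸ A²
I_n = √(1.63×10⁻¹⁸) = 1.28×10⁻⁹ A = 1.28 nA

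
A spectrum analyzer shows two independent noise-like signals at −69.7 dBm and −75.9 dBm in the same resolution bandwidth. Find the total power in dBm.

Convert to linear, add, convert back:
P₁ = 1.07×10⁻¹⁰ W, P₂ = 2.57×10⁻¹¹ W
P_tot = 1.33×10⁻¹⁰ W → 10 log₁₀(P_tot / 10⁻³) = −68.8 dBm

−68.8 dBm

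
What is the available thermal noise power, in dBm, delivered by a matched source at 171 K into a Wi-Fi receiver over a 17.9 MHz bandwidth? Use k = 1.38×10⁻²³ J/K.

−103.7 dBm

P_n = kTB = 1.38×10⁻²³ × 171 × 1.79×10⁷ = 4.22×10⁻¹⁴ W
In dBm: 10 log₁₀(4.22×10⁻¹⁴ / 10⁻³) = −103.7 dBm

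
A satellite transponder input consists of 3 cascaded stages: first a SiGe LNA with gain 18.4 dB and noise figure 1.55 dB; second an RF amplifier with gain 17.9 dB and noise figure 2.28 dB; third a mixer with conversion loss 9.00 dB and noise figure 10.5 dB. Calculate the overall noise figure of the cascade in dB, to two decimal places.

1.59 dB

Convert to linear (a loss of L dB is a gain of −L dB): F_i = 10^(NF_i/10), G_i = 10^(G_i,dB/10)
  Stage 1: F_1 = 10^(1.55/10) = 1.429, G_1 = 10^(18.4/10) = 69.18
  Stage 2: F_2 = 10^(2.28/10) = 1.690, G_2 = 10^(17.9/10) = 61.66
  Stage 3: F_3 = 10^(10.5/10) = 11.22, G_3 = 10^(−9.00/10) = 0.1259
Friis cascade:
  F = 1.429 + (1.690 − 1)/69.18 + (11.22 − 1)/4266 = 1.441
NF = 10 log₁₀(1.441) = 1.59 dB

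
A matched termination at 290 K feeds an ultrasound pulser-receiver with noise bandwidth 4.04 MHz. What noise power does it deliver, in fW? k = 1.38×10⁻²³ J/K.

P_n = kTB = 1.38×10⁻²³ × 290 × 4.04×10⁶ = 1.62×10⁻¹⁴ W = 16.2 fW

16.2 fW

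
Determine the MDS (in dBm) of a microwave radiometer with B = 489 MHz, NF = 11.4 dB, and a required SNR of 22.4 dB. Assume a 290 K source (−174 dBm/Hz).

−53.3 dBm

Sensitivity = −174 + 10 log₁₀(B) + NF + SNR_min
= −174 + 86.89 + 11.4 + 22.4
= −53.31 dBm → −53.3 dBm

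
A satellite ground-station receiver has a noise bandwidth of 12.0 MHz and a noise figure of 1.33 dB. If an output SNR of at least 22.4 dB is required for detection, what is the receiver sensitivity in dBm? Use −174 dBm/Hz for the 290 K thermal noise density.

−79.5 dBm

Sensitivity = −174 + 10 log₁₀(B) + NF + SNR_min
= −174 + 70.79 + 1.33 + 22.4
= −79.48 dBm → −79.5 dBm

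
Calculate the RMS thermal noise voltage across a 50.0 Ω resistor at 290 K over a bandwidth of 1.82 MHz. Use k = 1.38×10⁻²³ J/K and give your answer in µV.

V_n = √(4kTRB)
4kTRB = 4 × 1.38×10⁻²³ × 290 × 5.00×10¹ × 1.82×10⁶ = 1.46×10⁻¹² V²
V_n = √(1.46×10⁻¹²) = 1.21×10⁻⁶ V = 1.21 µV

1.21 µV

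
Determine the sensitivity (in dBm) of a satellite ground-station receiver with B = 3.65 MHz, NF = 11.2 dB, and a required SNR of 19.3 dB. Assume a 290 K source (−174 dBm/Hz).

−77.9 dBm

Sensitivity = −174 + 10 log₁₀(B) + NF + SNR_min
= −174 + 65.62 + 11.2 + 19.3
= −77.88 dBm → −77.9 dBm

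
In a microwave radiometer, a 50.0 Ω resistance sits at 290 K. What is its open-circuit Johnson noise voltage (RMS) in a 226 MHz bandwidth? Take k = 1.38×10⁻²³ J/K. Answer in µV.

V_n = √(4kTRB)
4kTRB = 4 × 1.38×10⁻²³ × 290 × 5.00×10¹ × 2.26×10⁸ = 1.81×10⁻¹⁰ V²
V_n = √(1.81×10⁻¹⁰) = 1.34×10⁻⁵ V = 13.4 µV

13.4 µV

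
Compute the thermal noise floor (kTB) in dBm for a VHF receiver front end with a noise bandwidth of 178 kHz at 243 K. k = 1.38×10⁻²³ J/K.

P_n = kTB = 1.38×10⁻²³ × 243 × 1.78×10⁵ = 5.97×10⁻¹⁶ W
In dBm: 10 log₁₀(5.97×10⁻¹⁶ / 10⁻³) = −122.2 dBm

−122.2 dBm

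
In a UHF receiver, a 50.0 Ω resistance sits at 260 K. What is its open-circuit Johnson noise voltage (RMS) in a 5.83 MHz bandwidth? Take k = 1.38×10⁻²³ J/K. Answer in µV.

V_n = √(4kTRB)
4kTRB = 4 × 1.38×10⁻²³ × 260 × 5.00×10¹ × 5.83×10⁶ = 4.18×10⁻¹² V²
V_n = √(4.18×10⁻¹²) = 2.05×10⁻⁶ V = 2.05 µV

2.05 µV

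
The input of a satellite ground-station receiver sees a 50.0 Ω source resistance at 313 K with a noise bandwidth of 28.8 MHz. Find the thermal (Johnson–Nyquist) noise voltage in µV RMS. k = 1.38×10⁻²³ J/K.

4.99 µV

V_n = √(4kTRB)
4kTRB = 4 × 1.38×10⁻²³ × 313 × 5.00×10¹ × 2.88×10⁷ = 2.49×10⁻¹¹ V²
V_n = √(2.49×10⁻¹¹) = 4.99×10⁻⁶ V = 4.99 µV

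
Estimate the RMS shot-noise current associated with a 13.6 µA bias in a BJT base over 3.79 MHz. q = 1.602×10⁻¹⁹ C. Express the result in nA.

4.06 nA

I_n = √(2qI·B)
2qI·B = 2 × 1.602×10⁻¹⁹ × 1.36×10⁻⁵ × 3.79×10⁶ = 1.65×10⁻¹⁷ A²
I_n = √(1.65×10⁻¹⁷) = 4.06×10⁻⁹ A = 4.06 nA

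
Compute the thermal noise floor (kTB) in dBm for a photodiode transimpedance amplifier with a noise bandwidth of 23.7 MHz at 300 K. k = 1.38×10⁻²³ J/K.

P_n = kTB = 1.38×10⁻²³ × 300 × 2.37×10⁷ = 9.81×10⁻¹⁴ W
In dBm: 10 log₁₀(9.81×10⁻¹⁴ / 10⁻³) = −100.1 dBm

−100.1 dBm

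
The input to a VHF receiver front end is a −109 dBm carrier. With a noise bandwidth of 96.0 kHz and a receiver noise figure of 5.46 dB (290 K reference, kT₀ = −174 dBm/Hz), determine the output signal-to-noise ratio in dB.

Noise floor: N = −174 + 10 log₁₀(B) + NF
10 log₁₀(9.60×10⁴) = 49.82 dB
N = −174 + 49.82 + 5.46 = −118.72 dBm
SNR = P_sig − N = −109 − (−118.72) = 9.72 dB → 9.7 dB

9.7 dB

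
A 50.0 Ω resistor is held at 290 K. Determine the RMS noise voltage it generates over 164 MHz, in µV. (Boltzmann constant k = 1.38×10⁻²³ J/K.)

V_n = √(4kTRB)
4kTRB = 4 × 1.38×10⁻²³ × 290 × 5.00×10¹ × 1.64×10⁸ = 1.31×10⁻¹⁰ V²
V_n = √(1.31×10⁻¹⁰) = 1.15×10⁻⁵ V = 11.5 µV

11.5 µV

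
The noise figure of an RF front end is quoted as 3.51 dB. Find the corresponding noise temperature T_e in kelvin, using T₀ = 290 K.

F = 10^(3.51/10) = 2.24388
T_e = (F − 1)·T₀ = (2.24388 − 1) × 290 = 361 K

361 K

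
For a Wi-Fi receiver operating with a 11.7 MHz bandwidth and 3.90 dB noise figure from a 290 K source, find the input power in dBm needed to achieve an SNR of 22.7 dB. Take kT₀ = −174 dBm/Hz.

−76.7 dBm

Sensitivity = −174 + 10 log₁₀(B) + NF + SNR_min
= −174 + 70.68 + 3.90 + 22.7
= −76.72 dBm → −76.7 dBm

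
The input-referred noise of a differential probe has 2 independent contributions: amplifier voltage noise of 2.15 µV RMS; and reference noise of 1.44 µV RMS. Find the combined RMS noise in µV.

2.59 µV

Uncorrelated sources add in power (mean-square): V_tot = √(ΣV_i²)
V_tot = √[(2.15×10⁻⁶)² + (1.44×10⁻⁶)²] = 2.59×10⁻⁶ V = 2.59 µV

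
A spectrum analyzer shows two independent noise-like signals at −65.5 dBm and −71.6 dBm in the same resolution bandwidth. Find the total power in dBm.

−64.5 dBm

Convert to linear, add, convert back:
P₁ = 2.82×10⁻¹⁰ W, P₂ = 6.92×10⁻¹¹ W
P_tot = 3.51×10⁻¹⁰ W → 10 log₁₀(P_tot / 10⁻³) = −64.5 dBm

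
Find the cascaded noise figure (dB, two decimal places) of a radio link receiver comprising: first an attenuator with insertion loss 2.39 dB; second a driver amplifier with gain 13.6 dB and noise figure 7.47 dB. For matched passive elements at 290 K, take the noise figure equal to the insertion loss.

9.86 dB

Convert to linear (a loss of L dB is a gain of −L dB): F_i = 10^(NF_i/10), G_i = 10^(G_i,dB/10)
  Stage 1: F_1 = 10^(2.39/10) = 1.734, G_1 = 10^(−2.39/10) = 0.5768
  Stage 2: F_2 = 10^(7.47/10) = 5.585, G_2 = 10^(13.6/10) = 22.91
Friis cascade:
  F = 1.734 + (5.585 − 1)/0.5768 = 9.683
NF = 10 log₁₀(9.683) = 9.86 dB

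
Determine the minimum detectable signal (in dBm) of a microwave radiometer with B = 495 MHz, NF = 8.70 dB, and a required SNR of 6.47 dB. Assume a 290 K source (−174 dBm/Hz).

Sensitivity = −174 + 10 log₁₀(B) + NF + SNR_min
= −174 + 86.95 + 8.70 + 6.47
= −71.88 dBm → −71.9 dBm

−71.9 dBm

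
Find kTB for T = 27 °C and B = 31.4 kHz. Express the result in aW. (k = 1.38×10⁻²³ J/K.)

130 aW

T = 27 °C + 273.15 = 300.15 K
P_n = kTB = 1.38×10⁻²³ × 300.15 × 3.14×10⁴ = 1.30×10⁻¹⁶ W = 130 aW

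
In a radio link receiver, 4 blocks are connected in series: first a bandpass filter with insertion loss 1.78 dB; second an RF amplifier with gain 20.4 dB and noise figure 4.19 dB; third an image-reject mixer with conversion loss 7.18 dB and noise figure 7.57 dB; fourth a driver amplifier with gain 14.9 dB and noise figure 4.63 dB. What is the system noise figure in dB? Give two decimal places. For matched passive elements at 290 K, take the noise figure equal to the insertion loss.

6.19 dB

Convert to linear (a loss of L dB is a gain of −L dB): F_i = 10^(NF_i/10), G_i = 10^(G_i,dB/10)
  Stage 1: F_1 = 10^(1.78/10) = 1.507, G_1 = 10^(−1.78/10) = 0.6637
  Stage 2: F_2 = 10^(4.19/10) = 2.624, G_2 = 10^(20.4/10) = 109.6
  Stage 3: F_3 = 10^(7.57/10) = 5.715, G_3 = 10^(−7.18/10) = 0.1914
  Stage 4: F_4 = 10^(4.63/10) = 2.904, G_4 = 10^(14.9/10) = 30.90
Friis cascade:
  F = 1.507 + (2.624 − 1)/0.6637 + (5.715 − 1)/72.78 + (2.904 − 1)/13.93 = 4.155
NF = 10 log₁₀(4.155) = 6.19 dB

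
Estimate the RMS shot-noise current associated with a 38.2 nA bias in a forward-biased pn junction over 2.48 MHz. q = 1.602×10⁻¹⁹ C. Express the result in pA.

174 pA

I_n = √(2qI·B)
2qI·B = 2 × 1.602×10⁻¹⁹ × 3.82×10⁻⁸ × 2.48×10⁶ = 3.04×10⁻²⁰ A²
I_n = √(3.04×10⁻²⁰) = 1.74×10⁻¹⁰ A = 174 pA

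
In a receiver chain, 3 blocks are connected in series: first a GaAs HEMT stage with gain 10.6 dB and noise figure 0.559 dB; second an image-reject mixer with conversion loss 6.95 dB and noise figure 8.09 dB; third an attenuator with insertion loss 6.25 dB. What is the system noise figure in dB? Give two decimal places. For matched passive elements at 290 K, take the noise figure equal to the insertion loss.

4.77 dB

Convert to linear (a loss of L dB is a gain of −L dB): F_i = 10^(NF_i/10), G_i = 10^(G_i,dB/10)
  Stage 1: F_1 = 10^(0.559/10) = 1.137, G_1 = 10^(10.6/10) = 11.48
  Stage 2: F_2 = 10^(8.09/10) = 6.442, G_2 = 10^(−6.95/10) = 0.2018
  Stage 3: F_3 = 10^(6.25/10) = 4.217, G_3 = 10^(−6.25/10) = 0.2371
Friis cascade:
  F = 1.137 + (6.442 − 1)/11.48 + (4.217 − 1)/2.317 = 2.999
NF = 10 log₁₀(2.999) = 4.77 dB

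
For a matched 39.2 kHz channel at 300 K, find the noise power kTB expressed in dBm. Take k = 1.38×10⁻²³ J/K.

P_n = kTB = 1.38×10⁻²³ × 300 × 3.92×10⁴ = 1.62×10⁻¹⁶ W
In dBm: 10 log₁₀(1.62×10⁻¹⁶ / 10⁻³) = −127.9 dBm

−127.9 dBm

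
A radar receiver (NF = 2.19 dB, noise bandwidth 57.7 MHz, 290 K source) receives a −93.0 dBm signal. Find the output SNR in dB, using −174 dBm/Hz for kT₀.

1.2 dB

Noise floor: N = −174 + 10 log₁₀(B) + NF
10 log₁₀(5.77×10⁷) = 77.61 dB
N = −174 + 77.61 + 2.19 = −94.20 dBm
SNR = P_sig − N = −93.0 − (−94.20) = 1.20 dB → 1.2 dB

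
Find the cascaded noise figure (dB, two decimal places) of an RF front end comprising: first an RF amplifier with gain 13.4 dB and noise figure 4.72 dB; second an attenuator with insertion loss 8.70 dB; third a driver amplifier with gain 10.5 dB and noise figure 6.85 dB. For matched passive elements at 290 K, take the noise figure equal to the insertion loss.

6.59 dB

Convert to linear (a loss of L dB is a gain of −L dB): F_i = 10^(NF_i/10), G_i = 10^(G_i,dB/10)
  Stage 1: F_1 = 10^(4.72/10) = 2.965, G_1 = 10^(13.4/10) = 21.88
  Stage 2: F_2 = 10^(8.70/10) = 7.413, G_2 = 10^(−8.70/10) = 0.1349
  Stage 3: F_3 = 10^(6.85/10) = 4.842, G_3 = 10^(10.5/10) = 11.22
Friis cascade:
  F = 2.965 + (7.413 − 1)/21.88 + (4.842 − 1)/2.951 = 4.560
NF = 10 log₁₀(4.560) = 6.59 dB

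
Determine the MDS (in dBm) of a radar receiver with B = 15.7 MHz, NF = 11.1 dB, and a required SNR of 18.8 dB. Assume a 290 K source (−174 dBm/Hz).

−72.1 dBm

Sensitivity = −174 + 10 log₁₀(B) + NF + SNR_min
= −174 + 71.96 + 11.1 + 18.8
= −72.14 dBm → −72.1 dBm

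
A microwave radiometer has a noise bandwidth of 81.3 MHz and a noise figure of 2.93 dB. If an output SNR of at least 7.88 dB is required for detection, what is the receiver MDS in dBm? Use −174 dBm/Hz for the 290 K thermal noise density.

−84.1 dBm

Sensitivity = −174 + 10 log₁₀(B) + NF + SNR_min
= −174 + 79.1 + 2.93 + 7.88
= −84.09 dBm → −84.1 dBm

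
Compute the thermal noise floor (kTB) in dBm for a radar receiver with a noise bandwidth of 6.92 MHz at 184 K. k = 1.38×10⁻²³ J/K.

P_n = kTB = 1.38×10⁻²³ × 184 × 6.92×10⁶ = 1.76×10⁻¹⁴ W
In dBm: 10 log₁₀(1.76×10⁻¹⁴ / 10⁻³) = −107.6 dBm

−107.6 dBm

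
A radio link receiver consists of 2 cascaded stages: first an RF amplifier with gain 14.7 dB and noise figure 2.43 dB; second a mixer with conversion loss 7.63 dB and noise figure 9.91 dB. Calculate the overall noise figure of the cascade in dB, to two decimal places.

3.11 dB

Convert to linear (a loss of L dB is a gain of −L dB): F_i = 10^(NF_i/10), G_i = 10^(G_i,dB/10)
  Stage 1: F_1 = 10^(2.43/10) = 1.750, G_1 = 10^(14.7/10) = 29.51
  Stage 2: F_2 = 10^(9.91/10) = 9.795, G_2 = 10^(−7.63/10) = 0.1726
Friis cascade:
  F = 1.750 + (9.795 − 1)/29.51 = 2.048
NF = 10 log₁₀(2.048) = 3.11 dB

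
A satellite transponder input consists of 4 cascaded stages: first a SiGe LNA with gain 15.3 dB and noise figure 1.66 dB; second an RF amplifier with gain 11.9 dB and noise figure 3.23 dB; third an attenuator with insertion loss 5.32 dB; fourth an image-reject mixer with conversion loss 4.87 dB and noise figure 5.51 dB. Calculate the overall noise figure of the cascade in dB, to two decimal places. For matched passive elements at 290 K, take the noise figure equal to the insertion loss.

1.82 dB

Convert to linear (a loss of L dB is a gain of −L dB): F_i = 10^(NF_i/10), G_i = 10^(G_i,dB/10)
  Stage 1: F_1 = 10^(1.66/10) = 1.466, G_1 = 10^(15.3/10) = 33.88
  Stage 2: F_2 = 10^(3.23/10) = 2.104, G_2 = 10^(11.9/10) = 15.49
  Stage 3: F_3 = 10^(5.32/10) = 3.404, G_3 = 10^(−5.32/10) = 0.2938
  Stage 4: F_4 = 10^(5.51/10) = 3.556, G_4 = 10^(−4.87/10) = 0.3258
Friis cascade:
  F = 1.466 + (2.104 − 1)/33.88 + (3.404 − 1)/524.8 + (3.556 − 1)/154.2 = 1.519
NF = 10 log₁₀(1.519) = 1.82 dB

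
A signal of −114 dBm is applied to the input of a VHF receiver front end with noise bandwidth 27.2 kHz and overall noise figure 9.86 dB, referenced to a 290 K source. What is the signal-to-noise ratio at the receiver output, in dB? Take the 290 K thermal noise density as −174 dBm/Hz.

5.8 dB

Noise floor: N = −174 + 10 log₁₀(B) + NF
10 log₁₀(2.72×10⁴) = 44.35 dB
N = −174 + 44.35 + 9.86 = −119.79 dBm
SNR = P_sig − N = −114 − (−119.79) = 5.79 dB → 5.8 dB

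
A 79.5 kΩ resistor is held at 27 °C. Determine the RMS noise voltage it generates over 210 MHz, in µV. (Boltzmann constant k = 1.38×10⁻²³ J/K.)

526 µV

T = 27 °C + 273.15 = 300.15 K
V_n = √(4kTRB)
4kTRB = 4 × 1.38×10⁻²³ × 300.15 × 7.95×10⁴ × 2.10×10⁸ = 2.77×10⁻⁷ V²
V_n = √(2.77×10⁻⁷) = 5.26×10⁻⁴ V = 526 µV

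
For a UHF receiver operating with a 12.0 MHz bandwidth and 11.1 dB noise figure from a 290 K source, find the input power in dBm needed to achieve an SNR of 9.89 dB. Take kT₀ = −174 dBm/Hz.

−82.2 dBm

Sensitivity = −174 + 10 log₁₀(B) + NF + SNR_min
= −174 + 70.79 + 11.1 + 9.89
= −82.22 dBm → −82.2 dBm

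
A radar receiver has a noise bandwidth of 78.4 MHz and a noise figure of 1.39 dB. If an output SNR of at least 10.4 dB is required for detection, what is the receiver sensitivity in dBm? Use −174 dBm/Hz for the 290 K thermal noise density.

−83.3 dBm

Sensitivity = −174 + 10 log₁₀(B) + NF + SNR_min
= −174 + 78.94 + 1.39 + 10.4
= −83.27 dBm → −83.3 dBm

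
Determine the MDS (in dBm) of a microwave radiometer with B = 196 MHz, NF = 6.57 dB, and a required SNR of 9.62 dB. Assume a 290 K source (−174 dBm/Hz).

Sensitivity = −174 + 10 log₁₀(B) + NF + SNR_min
= −174 + 82.92 + 6.57 + 9.62
= −74.89 dBm → −74.9 dBm

−74.9 dBm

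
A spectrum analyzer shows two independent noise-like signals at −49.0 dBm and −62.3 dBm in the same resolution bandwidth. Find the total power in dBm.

Convert to linear, add, convert back:
P₁ = 1.26×10⁻⁸ W, P₂ = 5.89×10⁻¹⁰ W
P_tot = 1.32×10⁻⁸ W → 10 log₁₀(P_tot / 10⁻³) = −48.8 dBm

−48.8 dBm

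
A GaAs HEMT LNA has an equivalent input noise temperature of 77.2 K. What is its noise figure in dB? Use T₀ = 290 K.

F = 1 + T_e/T₀ = 1 + 77.2/290 = 1.26621
NF = 10 log₁₀(1.26621) = 1.03 dB

1.03 dB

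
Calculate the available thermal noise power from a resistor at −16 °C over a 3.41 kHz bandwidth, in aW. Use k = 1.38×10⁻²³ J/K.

12.1 aW

T = −16 °C + 273.15 = 257.15 K
P_n = kTB = 1.38×10⁻²³ × 257.15 × 3.41×10³ = 1.21×10⁻¹⁷ W = 12.1 aW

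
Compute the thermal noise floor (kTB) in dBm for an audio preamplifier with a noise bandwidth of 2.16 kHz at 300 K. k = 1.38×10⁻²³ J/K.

−140.5 dBm

P_n = kTB = 1.38×10⁻²³ × 300 × 2.16×10³ = 8.94×10⁻¹⁸ W
In dBm: 10 log₁₀(8.94×10⁻¹⁸ / 10⁻³) = −140.5 dBm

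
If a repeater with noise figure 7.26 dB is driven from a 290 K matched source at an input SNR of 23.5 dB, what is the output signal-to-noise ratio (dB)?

16.24 dB

By definition F = SNR_in/SNR_out, so in dB: SNR_out = SNR_in − NF
SNR_out = 23.5 − 7.26 = 16.24 dB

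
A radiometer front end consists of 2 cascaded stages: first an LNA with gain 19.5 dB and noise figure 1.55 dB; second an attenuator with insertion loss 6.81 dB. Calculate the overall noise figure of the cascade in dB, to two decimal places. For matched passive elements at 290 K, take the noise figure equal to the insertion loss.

1.68 dB

Convert to linear (a loss of L dB is a gain of −L dB): F_i = 10^(NF_i/10), G_i = 10^(G_i,dB/10)
  Stage 1: F_1 = 10^(1.55/10) = 1.429, G_1 = 10^(19.5/10) = 89.13
  Stage 2: F_2 = 10^(6.81/10) = 4.797, G_2 = 10^(−6.81/10) = 0.2084
Friis cascade:
  F = 1.429 + (4.797 − 1)/89.13 = 1.472
NF = 10 log₁₀(1.472) = 1.68 dB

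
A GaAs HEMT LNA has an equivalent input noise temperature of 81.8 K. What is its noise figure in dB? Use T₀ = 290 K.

F = 1 + T_e/T₀ = 1 + 81.8/290 = 1.28207
NF = 10 log₁₀(1.28207) = 1.08 dB

1.08 dB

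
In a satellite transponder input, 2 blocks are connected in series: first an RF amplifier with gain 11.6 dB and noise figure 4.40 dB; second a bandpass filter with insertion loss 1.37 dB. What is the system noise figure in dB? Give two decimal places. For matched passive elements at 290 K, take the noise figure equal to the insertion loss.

4.44 dB

Convert to linear (a loss of L dB is a gain of −L dB): F_i = 10^(NF_i/10), G_i = 10^(G_i,dB/10)
  Stage 1: F_1 = 10^(4.40/10) = 2.754, G_1 = 10^(11.6/10) = 14.45
  Stage 2: F_2 = 10^(1.37/10) = 1.371, G_2 = 10^(−1.37/10) = 0.7295
Friis cascade:
  F = 2.754 + (1.371 − 1)/14.45 = 2.780
NF = 10 log₁₀(2.780) = 4.44 dB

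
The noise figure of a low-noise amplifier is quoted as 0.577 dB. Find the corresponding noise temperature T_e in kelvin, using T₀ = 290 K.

41.2 K

F = 10^(0.577/10) = 1.14209
T_e = (F − 1)·T₀ = (1.14209 − 1) × 290 = 41.2 K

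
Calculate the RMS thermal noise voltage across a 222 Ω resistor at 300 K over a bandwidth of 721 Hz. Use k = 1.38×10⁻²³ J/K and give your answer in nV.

V_n = √(4kTRB)
4kTRB = 4 × 1.38×10⁻²³ × 300 × 2.22×10² × 7.21×10² = 2.65×10⁻¹⁵ V²
V_n = √(2.65×10⁻¹⁵) = 5.15×10⁻⁸ V = 51.5 nV

51.5 nV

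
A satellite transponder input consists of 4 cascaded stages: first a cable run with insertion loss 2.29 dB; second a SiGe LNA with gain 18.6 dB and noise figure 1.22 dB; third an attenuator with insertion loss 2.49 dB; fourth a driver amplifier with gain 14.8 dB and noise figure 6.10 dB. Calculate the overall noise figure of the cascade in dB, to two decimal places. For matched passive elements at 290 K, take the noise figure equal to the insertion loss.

3.78 dB

Convert to linear (a loss of L dB is a gain of −L dB): F_i = 10^(NF_i/10), G_i = 10^(G_i,dB/10)
  Stage 1: F_1 = 10^(2.29/10) = 1.694, G_1 = 10^(−2.29/10) = 0.5902
  Stage 2: F_2 = 10^(1.22/10) = 1.324, G_2 = 10^(18.6/10) = 72.44
  Stage 3: F_3 = 10^(2.49/10) = 1.774, G_3 = 10^(−2.49/10) = 0.5636
  Stage 4: F_4 = 10^(6.10/10) = 4.074, G_4 = 10^(14.8/10) = 30.20
Friis cascade:
  F = 1.694 + (1.324 − 1)/0.5902 + (1.774 − 1)/42.76 + (4.074 − 1)/24.10 = 2.390
NF = 10 log₁₀(2.390) = 3.78 dB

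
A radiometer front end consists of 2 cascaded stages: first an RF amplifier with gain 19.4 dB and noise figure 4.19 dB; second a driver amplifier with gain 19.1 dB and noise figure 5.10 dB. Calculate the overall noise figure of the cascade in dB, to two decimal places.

Convert to linear (a loss of L dB is a gain of −L dB): F_i = 10^(NF_i/10), G_i = 10^(G_i,dB/10)
  Stage 1: F_1 = 10^(4.19/10) = 2.624, G_1 = 10^(19.4/10) = 87.10
  Stage 2: F_2 = 10^(5.10/10) = 3.236, G_2 = 10^(19.1/10) = 81.28
Friis cascade:
  F = 2.624 + (3.236 − 1)/87.10 = 2.650
NF = 10 log₁₀(2.650) = 4.23 dB

4.23 dB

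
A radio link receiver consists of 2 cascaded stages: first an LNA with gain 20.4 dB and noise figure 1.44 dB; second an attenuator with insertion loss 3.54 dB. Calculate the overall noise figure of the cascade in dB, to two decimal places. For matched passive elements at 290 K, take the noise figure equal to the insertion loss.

Convert to linear (a loss of L dB is a gain of −L dB): F_i = 10^(NF_i/10), G_i = 10^(G_i,dB/10)
  Stage 1: F_1 = 10^(1.44/10) = 1.393, G_1 = 10^(20.4/10) = 109.6
  Stage 2: F_2 = 10^(3.54/10) = 2.259, G_2 = 10^(−3.54/10) = 0.4426
Friis cascade:
  F = 1.393 + (2.259 − 1)/109.6 = 1.405
NF = 10 log₁₀(1.405) = 1.48 dB

1.48 dB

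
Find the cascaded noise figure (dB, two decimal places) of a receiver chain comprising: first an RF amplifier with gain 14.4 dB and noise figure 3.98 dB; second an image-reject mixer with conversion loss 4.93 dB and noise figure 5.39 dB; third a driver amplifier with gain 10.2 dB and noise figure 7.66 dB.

Convert to linear (a loss of L dB is a gain of −L dB): F_i = 10^(NF_i/10), G_i = 10^(G_i,dB/10)
  Stage 1: F_1 = 10^(3.98/10) = 2.500, G_1 = 10^(14.4/10) = 27.54
  Stage 2: F_2 = 10^(5.39/10) = 3.459, G_2 = 10^(−4.93/10) = 0.3214
  Stage 3: F_3 = 10^(7.66/10) = 5.834, G_3 = 10^(10.2/10) = 10.47
Friis cascade:
  F = 2.500 + (3.459 − 1)/27.54 + (5.834 − 1)/8.851 = 3.136
NF = 10 log₁₀(3.136) = 4.96 dB

4.96 dB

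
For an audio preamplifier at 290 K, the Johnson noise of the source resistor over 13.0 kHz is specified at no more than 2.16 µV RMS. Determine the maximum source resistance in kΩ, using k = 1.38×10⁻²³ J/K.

Johnson–Nyquist: V_n = √(4kTRB) ⇒ R = V_n² / (4kTB)
4kTB = 4 × 1.38×10⁻²³ × 290 × 1.30×10⁴ = 2.08×10⁻¹⁶
R = (2.16×10⁻⁶)² / 2.08×10⁻¹⁶ = 2.24×10⁴ Ω = 22.4 kΩ

22.4 kΩ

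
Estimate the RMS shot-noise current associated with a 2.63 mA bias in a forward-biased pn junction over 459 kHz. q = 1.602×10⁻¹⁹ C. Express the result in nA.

19.7 nA

I_n = √(2qI·B)
2qI·B = 2 × 1.602×10⁻¹⁹ × 2.63×10⁻³ × 4.59×10⁵ = 3.87×10⁻¹⁶ A²
I_n = √(3.87×10⁻¹⁶) = 1.97×10⁻⁸ A = 19.7 nA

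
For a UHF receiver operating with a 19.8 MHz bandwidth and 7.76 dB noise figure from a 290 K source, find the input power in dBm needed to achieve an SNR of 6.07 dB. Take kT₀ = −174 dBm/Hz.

−87.2 dBm

Sensitivity = −174 + 10 log₁₀(B) + NF + SNR_min
= −174 + 72.97 + 7.76 + 6.07
= −87.20 dBm → −87.2 dBm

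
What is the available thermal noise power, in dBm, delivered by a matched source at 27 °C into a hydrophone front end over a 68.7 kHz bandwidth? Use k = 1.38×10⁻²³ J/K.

−125.5 dBm

T = 27 °C + 273.15 = 300.15 K
P_n = kTB = 1.38×10⁻²³ × 300.15 × 6.87×10⁴ = 2.85×10⁻¹⁶ W
In dBm: 10 log₁₀(2.85×10⁻¹⁶ / 10⁻³) = −125.5 dBm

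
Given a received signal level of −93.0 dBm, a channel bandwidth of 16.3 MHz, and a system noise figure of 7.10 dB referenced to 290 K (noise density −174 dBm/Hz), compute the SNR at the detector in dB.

1.8 dB

Noise floor: N = −174 + 10 log₁₀(B) + NF
10 log₁₀(1.63×10⁷) = 72.12 dB
N = −174 + 72.12 + 7.10 = −94.78 dBm
SNR = P_sig − N = −93.0 − (−94.78) = 1.78 dB → 1.8 dB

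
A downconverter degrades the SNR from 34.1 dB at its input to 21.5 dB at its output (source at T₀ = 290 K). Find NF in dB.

12.6 dB

NF (dB) = SNR_in(dB) − SNR_out(dB) when the source is at T₀
NF = 34.1 − 21.5 = 12.6 dB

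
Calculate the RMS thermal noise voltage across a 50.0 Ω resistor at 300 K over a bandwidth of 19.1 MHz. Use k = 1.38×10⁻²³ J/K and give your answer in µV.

V_n = √(4kTRB)
4kTRB = 4 × 1.38×10⁻²³ × 300 × 5.00×10¹ × 1.91×10⁷ = 1.58×10⁻¹¹ V²
V_n = √(1.58×10⁻¹¹) = 3.98×10⁻⁶ V = 3.98 µV

3.98 µV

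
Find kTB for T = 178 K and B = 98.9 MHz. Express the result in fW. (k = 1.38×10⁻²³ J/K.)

243 fW

P_n = kTB = 1.38×10⁻²³ × 178 × 9.89×10⁷ = 2.43×10⁻¹³ W = 243 fW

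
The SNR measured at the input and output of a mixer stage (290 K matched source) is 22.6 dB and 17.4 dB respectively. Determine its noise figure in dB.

5.2 dB

NF (dB) = SNR_in(dB) − SNR_out(dB) when the source is at T₀
NF = 22.6 − 17.4 = 5.2 dB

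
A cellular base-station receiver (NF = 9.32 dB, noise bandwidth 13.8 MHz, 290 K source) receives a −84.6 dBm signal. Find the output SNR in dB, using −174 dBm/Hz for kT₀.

8.7 dB

Noise floor: N = −174 + 10 log₁₀(B) + NF
10 log₁₀(1.38×10⁷) = 71.4 dB
N = −174 + 71.4 + 9.32 = −93.28 dBm
SNR = P_sig − N = −84.6 − (−93.28) = 8.68 dB → 8.7 dB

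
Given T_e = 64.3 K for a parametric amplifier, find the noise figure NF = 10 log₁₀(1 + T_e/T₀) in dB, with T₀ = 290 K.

F = 1 + T_e/T₀ = 1 + 64.3/290 = 1.22172
NF = 10 log₁₀(1.22172) = 0.870 dB

0.870 dB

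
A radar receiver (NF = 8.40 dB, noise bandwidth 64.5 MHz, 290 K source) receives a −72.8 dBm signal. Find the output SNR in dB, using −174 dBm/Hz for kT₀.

Noise floor: N = −174 + 10 log₁₀(B) + NF
10 log₁₀(6.45×10⁷) = 78.1 dB
N = −174 + 78.1 + 8.40 = −87.50 dBm
SNR = P_sig − N = −72.8 − (−87.50) = 14.70 dB → 14.7 dB

14.7 dB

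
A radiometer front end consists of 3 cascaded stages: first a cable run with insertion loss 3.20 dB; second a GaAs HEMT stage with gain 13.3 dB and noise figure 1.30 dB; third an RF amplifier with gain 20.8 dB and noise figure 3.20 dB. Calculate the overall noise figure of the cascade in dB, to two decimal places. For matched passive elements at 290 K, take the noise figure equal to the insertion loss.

4.66 dB

Convert to linear (a loss of L dB is a gain of −L dB): F_i = 10^(NF_i/10), G_i = 10^(G_i,dB/10)
  Stage 1: F_1 = 10^(3.20/10) = 2.089, G_1 = 10^(−3.20/10) = 0.4786
  Stage 2: F_2 = 10^(1.30/10) = 1.349, G_2 = 10^(13.3/10) = 21.38
  Stage 3: F_3 = 10^(3.20/10) = 2.089, G_3 = 10^(20.8/10) = 120.2
Friis cascade:
  F = 2.089 + (1.349 − 1)/0.4786 + (2.089 − 1)/10.23 = 2.925
NF = 10 log₁₀(2.925) = 4.66 dB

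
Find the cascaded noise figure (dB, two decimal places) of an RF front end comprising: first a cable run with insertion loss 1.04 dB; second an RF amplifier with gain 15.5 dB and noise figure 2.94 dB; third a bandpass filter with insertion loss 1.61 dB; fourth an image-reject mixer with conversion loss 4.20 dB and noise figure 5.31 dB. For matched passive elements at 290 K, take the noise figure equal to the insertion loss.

4.22 dB

Convert to linear (a loss of L dB is a gain of −L dB): F_i = 10^(NF_i/10), G_i = 10^(G_i,dB/10)
  Stage 1: F_1 = 10^(1.04/10) = 1.271, G_1 = 10^(−1.04/10) = 0.7870
  Stage 2: F_2 = 10^(2.94/10) = 1.968, G_2 = 10^(15.5/10) = 35.48
  Stage 3: F_3 = 10^(1.61/10) = 1.449, G_3 = 10^(−1.61/10) = 0.6902
  Stage 4: F_4 = 10^(5.31/10) = 3.396, G_4 = 10^(−4.20/10) = 0.3802
Friis cascade:
  F = 1.271 + (1.968 − 1)/0.7870 + (1.449 − 1)/27.93 + (3.396 − 1)/19.28 = 2.641
NF = 10 log₁₀(2.641) = 4.22 dB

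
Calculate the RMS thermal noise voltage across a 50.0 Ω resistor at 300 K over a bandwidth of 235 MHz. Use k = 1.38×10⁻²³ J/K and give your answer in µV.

V_n = √(4kTRB)
4kTRB = 4 × 1.38×10⁻²³ × 300 × 5.00×10¹ × 2.35×10⁸ = 1.95×10⁻¹⁰ V²
V_n = √(1.95×10⁻¹⁰) = 1.39×10⁻⁵ V = 13.9 µV

13.9 µV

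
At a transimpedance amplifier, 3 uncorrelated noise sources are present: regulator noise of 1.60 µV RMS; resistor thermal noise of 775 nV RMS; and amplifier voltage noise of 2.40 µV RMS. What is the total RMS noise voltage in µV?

2.99 µV

Uncorrelated sources add in power (mean-square): V_tot = √(ΣV_i²)
V_tot = √[(1.60×10⁻⁶)² + (7.75×10⁻⁷)² + (2.40×10⁻⁶)²] = 2.99×10⁻⁶ V = 2.99 µV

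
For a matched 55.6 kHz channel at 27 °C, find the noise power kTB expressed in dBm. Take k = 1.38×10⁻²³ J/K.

T = 27 °C + 273.15 = 300.15 K
P_n = kTB = 1.38×10⁻²³ × 300.15 × 5.56×10⁴ = 2.30×10⁻¹⁶ W
In dBm: 10 log₁₀(2.30×10⁻¹⁶ / 10⁻³) = −126.4 dBm

−126.4 dBm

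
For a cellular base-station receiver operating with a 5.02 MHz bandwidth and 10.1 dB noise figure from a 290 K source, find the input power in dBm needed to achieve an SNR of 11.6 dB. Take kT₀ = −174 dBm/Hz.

Sensitivity = −174 + 10 log₁₀(B) + NF + SNR_min
= −174 + 67.01 + 10.1 + 11.6
= −85.29 dBm → −85.3 dBm

−85.3 dBm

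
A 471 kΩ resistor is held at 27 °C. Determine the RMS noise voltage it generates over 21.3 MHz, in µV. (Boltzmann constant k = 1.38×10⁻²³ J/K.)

T = 27 °C + 273.15 = 300.15 K
V_n = √(4kTRB)
4kTRB = 4 × 1.38×10⁻²³ × 300.15 × 4.71×10⁵ × 2.13×10⁷ = 1.66×10⁻⁷ V²
V_n = √(1.66×10⁻⁷) = 4.08×10⁻⁴ V = 408 µV

408 µV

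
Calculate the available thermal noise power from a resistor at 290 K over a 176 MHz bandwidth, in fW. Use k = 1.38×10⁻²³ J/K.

P_n = kTB = 1.38×10⁻²³ × 290 × 1.76×10⁸ = 7.04×10⁻¹³ W = 704 fW

704 fW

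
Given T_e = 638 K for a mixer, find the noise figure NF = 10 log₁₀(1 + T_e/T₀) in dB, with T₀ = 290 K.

5.05 dB

F = 1 + T_e/T₀ = 1 + 638/290 = 3.2
NF = 10 log₁₀(3.2) = 5.05 dB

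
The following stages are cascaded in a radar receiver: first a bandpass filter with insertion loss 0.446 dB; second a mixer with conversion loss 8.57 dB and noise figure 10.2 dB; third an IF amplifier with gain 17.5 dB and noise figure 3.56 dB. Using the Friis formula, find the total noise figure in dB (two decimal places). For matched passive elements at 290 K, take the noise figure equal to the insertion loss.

Convert to linear (a loss of L dB is a gain of −L dB): F_i = 10^(NF_i/10), G_i = 10^(G_i,dB/10)
  Stage 1: F_1 = 10^(0.446/10) = 1.108, G_1 = 10^(−0.446/10) = 0.9024
  Stage 2: F_2 = 10^(10.2/10) = 10.47, G_2 = 10^(−8.57/10) = 0.1390
  Stage 3: F_3 = 10^(3.56/10) = 2.270, G_3 = 10^(17.5/10) = 56.23
Friis cascade:
  F = 1.108 + (10.47 − 1)/0.9024 + (2.270 − 1)/0.1254 = 21.73
NF = 10 log₁₀(21.73) = 13.37 dB

13.37 dB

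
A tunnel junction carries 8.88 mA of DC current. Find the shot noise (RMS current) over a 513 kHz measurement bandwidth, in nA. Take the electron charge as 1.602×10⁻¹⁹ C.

38.2 nA

I_n = √(2qI·B)
2qI·B = 2 × 1.602×10⁻¹⁹ × 8.88×10⁻³ × 5.13×10⁵ = 1.46×10⁻¹⁵ A²
I_n = √(1.46×10⁻¹⁵) = 3.82×10⁻⁸ A = 38.2 nA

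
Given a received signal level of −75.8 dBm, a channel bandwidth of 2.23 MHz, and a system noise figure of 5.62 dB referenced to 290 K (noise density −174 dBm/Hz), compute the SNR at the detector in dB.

Noise floor: N = −174 + 10 log₁₀(B) + NF
10 log₁₀(2.23×10⁶) = 63.48 dB
N = −174 + 63.48 + 5.62 = −104.90 dBm
SNR = P_sig − N = −75.8 − (−104.90) = 29.10 dB → 29.1 dB

29.1 dB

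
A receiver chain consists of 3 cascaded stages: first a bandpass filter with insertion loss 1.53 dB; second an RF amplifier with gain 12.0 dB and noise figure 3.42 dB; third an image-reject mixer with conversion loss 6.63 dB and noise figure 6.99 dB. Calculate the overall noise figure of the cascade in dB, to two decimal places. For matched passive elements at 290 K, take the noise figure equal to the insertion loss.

5.42 dB

Convert to linear (a loss of L dB is a gain of −L dB): F_i = 10^(NF_i/10), G_i = 10^(G_i,dB/10)
  Stage 1: F_1 = 10^(1.53/10) = 1.422, G_1 = 10^(−1.53/10) = 0.7031
  Stage 2: F_2 = 10^(3.42/10) = 2.198, G_2 = 10^(12.0/10) = 15.85
  Stage 3: F_3 = 10^(6.99/10) = 5.000, G_3 = 10^(−6.63/10) = 0.2173
Friis cascade:
  F = 1.422 + (2.198 − 1)/0.7031 + (5.000 − 1)/11.14 = 3.485
NF = 10 log₁₀(3.485) = 5.42 dB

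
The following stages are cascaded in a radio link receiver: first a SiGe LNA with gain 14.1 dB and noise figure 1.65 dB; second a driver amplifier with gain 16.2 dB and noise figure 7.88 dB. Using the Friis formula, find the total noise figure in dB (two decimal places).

Convert to linear (a loss of L dB is a gain of −L dB): F_i = 10^(NF_i/10), G_i = 10^(G_i,dB/10)
  Stage 1: F_1 = 10^(1.65/10) = 1.462, G_1 = 10^(14.1/10) = 25.70
  Stage 2: F_2 = 10^(7.88/10) = 6.138, G_2 = 10^(16.2/10) = 41.69
Friis cascade:
  F = 1.462 + (6.138 − 1)/25.70 = 1.662
NF = 10 log₁₀(1.662) = 2.21 dB

2.21 dB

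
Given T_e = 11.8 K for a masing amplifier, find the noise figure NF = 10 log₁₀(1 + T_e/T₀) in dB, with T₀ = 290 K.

0.173 dB

F = 1 + T_e/T₀ = 1 + 11.8/290 = 1.04069
NF = 10 log₁₀(1.04069) = 0.173 dB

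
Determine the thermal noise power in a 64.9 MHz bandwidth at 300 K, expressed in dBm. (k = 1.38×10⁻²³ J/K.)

−95.7 dBm

P_n = kTB = 1.38×10⁻²³ × 300 × 6.49×10⁷ = 2.69×10⁻¹³ W
In dBm: 10 log₁₀(2.69×10⁻¹³ / 10⁻³) = −95.7 dBm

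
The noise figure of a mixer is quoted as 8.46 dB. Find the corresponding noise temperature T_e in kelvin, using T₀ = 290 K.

F = 10^(8.46/10) = 7.01455
T_e = (F − 1)·T₀ = (7.01455 − 1) × 290 = 1744 K

1744 K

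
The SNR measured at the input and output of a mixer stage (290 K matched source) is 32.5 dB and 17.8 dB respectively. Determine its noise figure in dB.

NF (dB) = SNR_in(dB) − SNR_out(dB) when the source is at T₀
NF = 32.5 − 17.8 = 14.7 dB

14.7 dB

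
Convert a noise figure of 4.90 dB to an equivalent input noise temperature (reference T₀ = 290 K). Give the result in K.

F = 10^(4.90/10) = 3.0903
T_e = (F − 1)·T₀ = (3.0903 − 1) × 290 = 606 K

606 K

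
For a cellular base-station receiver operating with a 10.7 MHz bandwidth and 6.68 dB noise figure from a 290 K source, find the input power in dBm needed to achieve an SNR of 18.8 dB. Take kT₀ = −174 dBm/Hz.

−78.2 dBm

Sensitivity = −174 + 10 log₁₀(B) + NF + SNR_min
= −174 + 70.29 + 6.68 + 18.8
= −78.23 dBm → −78.2 dBm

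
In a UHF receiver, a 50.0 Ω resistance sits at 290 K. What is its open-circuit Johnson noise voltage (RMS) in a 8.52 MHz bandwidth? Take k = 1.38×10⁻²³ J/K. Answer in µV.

V_n = √(4kTRB)
4kTRB = 4 × 1.38×10⁻²³ × 290 × 5.00×10¹ × 8.52×10⁶ = 6.82×10⁻¹² V²
V_n = √(6.82×10⁻¹²) = 2.61×10⁻⁶ V = 2.61 µV

2.61 µV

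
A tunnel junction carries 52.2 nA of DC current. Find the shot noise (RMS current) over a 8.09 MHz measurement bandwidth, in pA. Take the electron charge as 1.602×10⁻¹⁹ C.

I_n = √(2qI·B)
2qI·B = 2 × 1.602×10⁻¹⁹ × 5.22×10⁻⁸ × 8.09×10⁶ = 1.35×10⁻¹⁹ A²
I_n = √(1.35×10⁻¹⁹) = 3.68×10⁻¹⁰ A = 368 pA

368 pA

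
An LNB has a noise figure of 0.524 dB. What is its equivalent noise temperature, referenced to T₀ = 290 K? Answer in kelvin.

F = 10^(0.524/10) = 1.12824
T_e = (F − 1)·T₀ = (1.12824 − 1) × 290 = 37.2 K

37.2 K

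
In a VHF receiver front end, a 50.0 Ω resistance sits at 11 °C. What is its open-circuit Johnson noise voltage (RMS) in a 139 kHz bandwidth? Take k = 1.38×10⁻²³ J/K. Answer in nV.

330 nV

T = 11 °C + 273.15 = 284.15 K
V_n = √(4kTRB)
4kTRB = 4 × 1.38×10⁻²³ × 284.15 × 5.00×10¹ × 1.39×10⁵ = 1.09×10⁻¹³ V²
V_n = √(1.09×10⁻¹³) = 3.30×10⁻⁷ V = 330 nV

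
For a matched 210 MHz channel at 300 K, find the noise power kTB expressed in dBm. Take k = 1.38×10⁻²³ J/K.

P_n = kTB = 1.38×10⁻²³ × 300 × 2.10×10⁸ = 8.69×10⁻¹³ W
In dBm: 10 log₁₀(8.69×10⁻¹³ / 10⁻³) = −90.6 dBm

−90.6 dBm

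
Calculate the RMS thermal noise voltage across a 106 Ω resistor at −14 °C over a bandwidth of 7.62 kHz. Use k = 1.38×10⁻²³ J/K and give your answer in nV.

T = −14 °C + 273.15 = 259.15 K
V_n = √(4kTRB)
4kTRB = 4 × 1.38×10⁻²³ × 259.15 × 1.06×10² × 7.62×10³ = 1.16×10⁻¹⁴ V²
V_n = √(1.16×10⁻¹⁴) = 1.07×10⁻⁷ V = 107 nV

107 nV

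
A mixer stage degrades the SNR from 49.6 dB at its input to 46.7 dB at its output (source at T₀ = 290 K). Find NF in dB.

2.9 dB

NF (dB) = SNR_in(dB) − SNR_out(dB) when the source is at T₀
NF = 49.6 − 46.7 = 2.9 dB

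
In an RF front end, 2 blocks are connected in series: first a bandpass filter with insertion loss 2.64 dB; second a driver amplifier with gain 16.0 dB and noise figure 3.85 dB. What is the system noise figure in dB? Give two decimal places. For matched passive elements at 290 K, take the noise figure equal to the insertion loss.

Convert to linear (a loss of L dB is a gain of −L dB): F_i = 10^(NF_i/10), G_i = 10^(G_i,dB/10)
  Stage 1: F_1 = 10^(2.64/10) = 1.837, G_1 = 10^(−2.64/10) = 0.5445
  Stage 2: F_2 = 10^(3.85/10) = 2.427, G_2 = 10^(16.0/10) = 39.81
Friis cascade:
  F = 1.837 + (2.427 − 1)/0.5445 = 4.457
NF = 10 log₁₀(4.457) = 6.49 dB

6.49 dB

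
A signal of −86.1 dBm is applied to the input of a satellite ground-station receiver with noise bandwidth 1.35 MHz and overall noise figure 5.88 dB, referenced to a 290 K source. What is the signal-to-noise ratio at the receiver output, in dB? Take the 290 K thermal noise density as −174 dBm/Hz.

Noise floor: N = −174 + 10 log₁₀(B) + NF
10 log₁₀(1.35×10⁶) = 61.3 dB
N = −174 + 61.3 + 5.88 = −106.82 dBm
SNR = P_sig − N = −86.1 − (−106.82) = 20.72 dB → 20.7 dB

20.7 dB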